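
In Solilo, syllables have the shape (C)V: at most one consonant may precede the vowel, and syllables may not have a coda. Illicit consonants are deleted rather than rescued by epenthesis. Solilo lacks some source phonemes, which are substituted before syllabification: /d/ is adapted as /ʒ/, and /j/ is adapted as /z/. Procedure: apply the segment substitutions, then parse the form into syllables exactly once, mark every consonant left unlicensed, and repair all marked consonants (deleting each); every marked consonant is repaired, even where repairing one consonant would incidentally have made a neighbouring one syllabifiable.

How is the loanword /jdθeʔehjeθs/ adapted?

Substitution: /j/ → /z/, /d/ → /ʒ/, giving /zʒθeʔehzeθs/.
The consonants /z/, /ʒ/, /h/, /θ/, /s/ cannot be parsed into a legal (C)V syllable (no codas are permitted; onsets are limited to one consonant).
Deleting the stranded consonants removes /z/, /ʒ/, /h/, /θ/, /s/.

θeʔeze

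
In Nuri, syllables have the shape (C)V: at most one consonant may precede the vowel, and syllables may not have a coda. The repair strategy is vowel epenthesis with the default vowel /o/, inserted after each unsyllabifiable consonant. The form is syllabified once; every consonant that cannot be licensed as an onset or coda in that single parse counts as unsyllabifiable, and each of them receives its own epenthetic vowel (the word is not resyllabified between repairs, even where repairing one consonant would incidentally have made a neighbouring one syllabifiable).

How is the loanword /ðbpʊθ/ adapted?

Under (C)V, the unsyllabifiable consonants are /ð/, /b/, /θ/ (no codas are permitted; onsets are limited to one consonant).
Each unlicensed consonant becomes the onset of a new syllable: /ð/ → /ðo/, /b/ → /bo/, /θ/ → /θo/.

ðobopʊθo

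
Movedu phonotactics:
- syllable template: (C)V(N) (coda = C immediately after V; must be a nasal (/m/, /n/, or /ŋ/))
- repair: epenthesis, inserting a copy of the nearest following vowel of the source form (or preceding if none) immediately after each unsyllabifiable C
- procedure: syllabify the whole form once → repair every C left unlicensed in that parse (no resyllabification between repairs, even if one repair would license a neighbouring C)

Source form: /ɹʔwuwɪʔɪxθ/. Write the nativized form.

Under (C)V(N), the unsyllabifiable consonants are /ɹ/, /ʔ/, /x/, /θ/ (only a nasal (/m/, /n/, or /ŋ/) is licensed in coda position; onsets are limited to one consonant).
Epenthesis after each stranded consonant: /ɹ/ → /ɹu/, /ʔ/ → /ʔu/, /x/ → /xɪ/, /θ/ → /θɪ/.

ɹuʔuwuwɪʔɪxɪθɪ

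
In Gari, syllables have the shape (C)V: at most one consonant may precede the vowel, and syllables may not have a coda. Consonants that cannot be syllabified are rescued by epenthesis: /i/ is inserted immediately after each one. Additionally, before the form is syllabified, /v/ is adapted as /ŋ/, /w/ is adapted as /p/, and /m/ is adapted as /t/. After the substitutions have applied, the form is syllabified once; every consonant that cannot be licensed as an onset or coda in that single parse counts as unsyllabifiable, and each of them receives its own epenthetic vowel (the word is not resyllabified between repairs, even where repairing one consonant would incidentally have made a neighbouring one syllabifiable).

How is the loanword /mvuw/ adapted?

tiŋupi

Substitution: /m/ → /t/, /v/ → /ŋ/, /w/ → /p/, giving /tŋup/.
Under (C)V, the unsyllabifiable consonants are /t/, /p/ (no codas are permitted; onsets are limited to one consonant).
Each unlicensed consonant becomes the onset of a new syllable: /t/ → /ti/, /p/ → /pi/.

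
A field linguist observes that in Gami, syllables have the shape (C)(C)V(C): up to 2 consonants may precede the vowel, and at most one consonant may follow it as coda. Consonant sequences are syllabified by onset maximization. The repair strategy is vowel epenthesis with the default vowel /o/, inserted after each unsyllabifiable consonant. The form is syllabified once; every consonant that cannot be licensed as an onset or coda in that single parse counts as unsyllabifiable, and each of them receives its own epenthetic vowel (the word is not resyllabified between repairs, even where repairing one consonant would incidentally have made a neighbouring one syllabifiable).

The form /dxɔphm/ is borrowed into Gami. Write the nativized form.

dxɔphomo

Under (C)(C)V(C), the unsyllabifiable consonants are /h/, /m/ (at most one coda consonant is licensed; onsets may contain at most 2 consonants).
Epenthesis after each stranded consonant: /h/ → /ho/, /m/ → /mo/.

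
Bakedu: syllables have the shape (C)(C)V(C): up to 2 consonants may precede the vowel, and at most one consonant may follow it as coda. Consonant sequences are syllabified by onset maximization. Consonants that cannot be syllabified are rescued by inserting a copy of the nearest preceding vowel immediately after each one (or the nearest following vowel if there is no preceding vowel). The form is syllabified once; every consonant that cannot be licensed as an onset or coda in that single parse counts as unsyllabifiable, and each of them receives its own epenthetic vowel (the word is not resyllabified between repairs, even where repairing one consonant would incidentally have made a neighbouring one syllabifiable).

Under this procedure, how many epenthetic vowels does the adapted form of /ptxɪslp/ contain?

3

The unsyllabifiable consonants are /p/, /l/, /p/; each receives one epenthetic vowel.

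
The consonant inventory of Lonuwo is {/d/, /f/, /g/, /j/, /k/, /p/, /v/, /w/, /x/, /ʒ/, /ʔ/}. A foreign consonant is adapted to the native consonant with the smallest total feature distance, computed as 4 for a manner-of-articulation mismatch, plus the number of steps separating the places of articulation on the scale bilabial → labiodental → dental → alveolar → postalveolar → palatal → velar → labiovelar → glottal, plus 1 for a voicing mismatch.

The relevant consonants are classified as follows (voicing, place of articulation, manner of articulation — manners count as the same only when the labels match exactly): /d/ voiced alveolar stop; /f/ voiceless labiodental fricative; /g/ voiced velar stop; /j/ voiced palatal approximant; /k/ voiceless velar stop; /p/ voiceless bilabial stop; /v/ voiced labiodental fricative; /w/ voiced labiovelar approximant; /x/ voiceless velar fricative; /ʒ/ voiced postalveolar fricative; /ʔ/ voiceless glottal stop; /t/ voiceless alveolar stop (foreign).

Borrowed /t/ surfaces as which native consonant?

/d/ is closest: same manner (stop), place distance 0 (alveolar→alveolar), voicing differs (+1); total 1. Next closest is /k/ at distance 3.

d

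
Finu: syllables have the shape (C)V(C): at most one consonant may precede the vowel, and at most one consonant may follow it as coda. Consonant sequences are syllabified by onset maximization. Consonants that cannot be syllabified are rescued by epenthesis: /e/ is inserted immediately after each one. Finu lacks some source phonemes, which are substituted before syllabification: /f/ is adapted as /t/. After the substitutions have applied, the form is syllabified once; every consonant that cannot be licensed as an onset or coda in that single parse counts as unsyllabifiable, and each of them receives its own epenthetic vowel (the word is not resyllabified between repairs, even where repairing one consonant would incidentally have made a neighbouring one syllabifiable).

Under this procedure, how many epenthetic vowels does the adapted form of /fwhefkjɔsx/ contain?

4

After substitution the input is /twhetkjɔsx/.
The unsyllabifiable consonants are /t/, /w/, /k/, /x/; each receives one epenthetic vowel.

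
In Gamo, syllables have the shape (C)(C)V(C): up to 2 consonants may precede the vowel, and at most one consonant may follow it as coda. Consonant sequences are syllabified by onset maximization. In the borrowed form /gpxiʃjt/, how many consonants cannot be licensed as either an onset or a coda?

The consonants /g/, /j/, /t/ cannot be parsed into a legal (C)(C)V(C) syllable (at most one coda consonant is licensed; onsets may contain at most 2 consonants).

3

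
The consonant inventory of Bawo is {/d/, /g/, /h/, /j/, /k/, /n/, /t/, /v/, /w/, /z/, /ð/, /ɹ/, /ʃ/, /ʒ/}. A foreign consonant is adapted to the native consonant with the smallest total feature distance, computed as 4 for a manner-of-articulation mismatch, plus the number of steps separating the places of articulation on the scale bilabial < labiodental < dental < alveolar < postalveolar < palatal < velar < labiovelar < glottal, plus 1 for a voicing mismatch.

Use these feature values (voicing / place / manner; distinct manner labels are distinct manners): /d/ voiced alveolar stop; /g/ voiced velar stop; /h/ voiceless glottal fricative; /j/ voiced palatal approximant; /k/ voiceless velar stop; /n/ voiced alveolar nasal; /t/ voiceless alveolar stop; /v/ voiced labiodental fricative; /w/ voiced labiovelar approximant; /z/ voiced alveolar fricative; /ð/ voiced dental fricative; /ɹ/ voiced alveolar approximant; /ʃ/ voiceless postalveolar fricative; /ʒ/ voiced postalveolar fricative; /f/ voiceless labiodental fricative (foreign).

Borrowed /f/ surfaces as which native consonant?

v

/v/ is closest: same manner (fricative), place distance 0 (labiodental→labiodental), voicing differs (+1); total 1. Next closest is /ð/ at distance 2.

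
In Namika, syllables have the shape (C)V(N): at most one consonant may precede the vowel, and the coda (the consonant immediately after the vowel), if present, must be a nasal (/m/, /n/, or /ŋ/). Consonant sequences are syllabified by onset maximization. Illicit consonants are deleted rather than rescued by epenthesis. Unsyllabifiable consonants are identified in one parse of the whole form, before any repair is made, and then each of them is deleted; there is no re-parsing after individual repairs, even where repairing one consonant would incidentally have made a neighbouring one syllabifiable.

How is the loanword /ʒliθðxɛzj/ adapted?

Syllabifying with onset maximization leaves /ʒ/, /θ/, /ð/, /z/, /j/ stranded (only a nasal (/m/, /n/, or /ŋ/) is licensed in coda position; onsets are limited to one consonant).
Deletion applies to /ʒ/, /θ/, /ð/, /z/, /j/.

lixɛ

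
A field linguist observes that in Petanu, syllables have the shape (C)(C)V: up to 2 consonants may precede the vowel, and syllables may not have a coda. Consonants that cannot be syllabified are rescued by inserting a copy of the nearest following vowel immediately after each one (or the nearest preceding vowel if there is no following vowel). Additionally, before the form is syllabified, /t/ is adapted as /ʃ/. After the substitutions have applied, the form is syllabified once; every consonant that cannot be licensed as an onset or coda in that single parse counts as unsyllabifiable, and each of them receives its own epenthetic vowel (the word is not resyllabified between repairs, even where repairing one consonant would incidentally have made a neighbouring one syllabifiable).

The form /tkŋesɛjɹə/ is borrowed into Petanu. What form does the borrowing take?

Substitution: /t/ → /ʃ/, giving /ʃkŋesɛjɹə/.
Under (C)(C)V, the unsyllabifiable consonants are /ʃ/ (no codas are permitted; onsets may contain at most 2 consonants).
Each unlicensed consonant becomes the onset of a new syllable: /ʃ/ → /ʃe/.

ʃekŋesɛjɹə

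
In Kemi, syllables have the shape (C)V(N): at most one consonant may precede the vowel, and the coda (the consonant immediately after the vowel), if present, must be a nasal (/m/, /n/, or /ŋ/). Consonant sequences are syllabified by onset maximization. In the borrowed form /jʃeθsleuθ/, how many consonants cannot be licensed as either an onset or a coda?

4

Under (C)V(N), the unsyllabifiable consonants are /j/, /θ/, /s/, /θ/ (only a nasal (/m/, /n/, or /ŋ/) is licensed in coda position; onsets are limited to one consonant).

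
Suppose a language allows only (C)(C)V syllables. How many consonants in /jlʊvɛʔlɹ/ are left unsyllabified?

Syllabifying with onset maximization leaves /ʔ/, /l/, /ɹ/ stranded (no codas are permitted; onsets may contain at most 2 consonants).

3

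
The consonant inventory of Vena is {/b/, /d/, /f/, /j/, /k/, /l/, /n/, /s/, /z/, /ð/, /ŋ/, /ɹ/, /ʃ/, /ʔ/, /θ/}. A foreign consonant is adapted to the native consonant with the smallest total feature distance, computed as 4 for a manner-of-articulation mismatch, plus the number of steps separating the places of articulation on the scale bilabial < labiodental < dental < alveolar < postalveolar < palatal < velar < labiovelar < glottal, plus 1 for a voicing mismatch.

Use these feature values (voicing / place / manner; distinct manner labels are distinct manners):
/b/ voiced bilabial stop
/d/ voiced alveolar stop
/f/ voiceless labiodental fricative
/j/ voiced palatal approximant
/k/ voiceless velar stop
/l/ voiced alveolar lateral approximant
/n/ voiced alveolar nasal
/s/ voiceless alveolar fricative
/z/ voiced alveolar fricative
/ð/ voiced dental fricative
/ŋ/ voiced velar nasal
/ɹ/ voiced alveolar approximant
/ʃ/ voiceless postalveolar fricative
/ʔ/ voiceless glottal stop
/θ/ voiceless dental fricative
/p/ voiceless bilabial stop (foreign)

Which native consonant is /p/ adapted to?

/b/ is closest: same manner (stop), place distance 0 (bilabial→bilabial), voicing differs (+1); total 1. Next closest is /d/ at distance 4.

b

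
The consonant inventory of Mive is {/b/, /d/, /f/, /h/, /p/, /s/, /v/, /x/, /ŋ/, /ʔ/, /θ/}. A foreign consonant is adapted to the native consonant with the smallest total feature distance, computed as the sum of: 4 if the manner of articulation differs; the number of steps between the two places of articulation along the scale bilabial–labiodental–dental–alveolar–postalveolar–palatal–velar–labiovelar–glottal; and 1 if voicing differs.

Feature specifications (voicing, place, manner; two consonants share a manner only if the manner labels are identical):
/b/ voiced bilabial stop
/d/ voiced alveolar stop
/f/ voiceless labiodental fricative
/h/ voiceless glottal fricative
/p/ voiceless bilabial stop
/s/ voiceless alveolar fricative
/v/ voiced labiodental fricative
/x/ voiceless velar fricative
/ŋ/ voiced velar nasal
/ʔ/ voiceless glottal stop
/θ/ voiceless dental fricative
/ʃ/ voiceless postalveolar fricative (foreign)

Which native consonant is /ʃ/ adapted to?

s

/s/ is closest: same manner (fricative), place distance 1 (postalveolar→alveolar), same voicing; total 1. Next closest is /x/ at distance 2.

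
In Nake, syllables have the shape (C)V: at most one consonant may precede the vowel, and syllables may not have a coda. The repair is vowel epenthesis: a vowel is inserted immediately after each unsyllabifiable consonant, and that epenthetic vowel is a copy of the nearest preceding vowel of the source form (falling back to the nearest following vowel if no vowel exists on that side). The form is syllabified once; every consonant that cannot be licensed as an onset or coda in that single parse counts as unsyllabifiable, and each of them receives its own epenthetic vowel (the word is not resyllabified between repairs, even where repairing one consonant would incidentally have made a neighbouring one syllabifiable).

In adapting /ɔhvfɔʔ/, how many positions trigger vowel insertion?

The unsyllabifiable consonants are /h/, /v/, /ʔ/; each receives one epenthetic vowel.

3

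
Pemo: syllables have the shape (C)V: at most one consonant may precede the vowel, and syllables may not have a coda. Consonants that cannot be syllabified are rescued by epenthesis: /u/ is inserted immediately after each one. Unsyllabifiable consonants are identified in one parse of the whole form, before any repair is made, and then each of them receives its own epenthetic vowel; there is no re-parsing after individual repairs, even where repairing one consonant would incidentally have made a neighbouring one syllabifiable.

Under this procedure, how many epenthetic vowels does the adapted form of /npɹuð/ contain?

3

The unsyllabifiable consonants are /n/, /p/, /ð/; each receives one epenthetic vowel.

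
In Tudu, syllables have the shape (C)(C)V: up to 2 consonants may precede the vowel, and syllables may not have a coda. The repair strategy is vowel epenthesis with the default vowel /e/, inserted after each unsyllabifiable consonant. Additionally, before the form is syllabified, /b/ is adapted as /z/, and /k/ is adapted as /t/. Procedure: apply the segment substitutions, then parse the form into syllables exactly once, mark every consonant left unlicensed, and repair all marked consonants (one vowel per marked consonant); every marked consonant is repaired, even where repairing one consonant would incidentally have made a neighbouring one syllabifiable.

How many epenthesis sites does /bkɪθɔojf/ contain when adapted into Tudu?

2

After substitution the input is /ztɪθɔojf/.
The unsyllabifiable consonants are /j/, /f/; each receives one epenthetic vowel.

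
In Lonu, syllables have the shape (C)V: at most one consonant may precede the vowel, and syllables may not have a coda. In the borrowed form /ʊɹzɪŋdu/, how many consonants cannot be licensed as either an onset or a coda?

2

The consonants /ɹ/, /ŋ/ cannot be parsed into a legal (C)V syllable (no codas are permitted; onsets are limited to one consonant).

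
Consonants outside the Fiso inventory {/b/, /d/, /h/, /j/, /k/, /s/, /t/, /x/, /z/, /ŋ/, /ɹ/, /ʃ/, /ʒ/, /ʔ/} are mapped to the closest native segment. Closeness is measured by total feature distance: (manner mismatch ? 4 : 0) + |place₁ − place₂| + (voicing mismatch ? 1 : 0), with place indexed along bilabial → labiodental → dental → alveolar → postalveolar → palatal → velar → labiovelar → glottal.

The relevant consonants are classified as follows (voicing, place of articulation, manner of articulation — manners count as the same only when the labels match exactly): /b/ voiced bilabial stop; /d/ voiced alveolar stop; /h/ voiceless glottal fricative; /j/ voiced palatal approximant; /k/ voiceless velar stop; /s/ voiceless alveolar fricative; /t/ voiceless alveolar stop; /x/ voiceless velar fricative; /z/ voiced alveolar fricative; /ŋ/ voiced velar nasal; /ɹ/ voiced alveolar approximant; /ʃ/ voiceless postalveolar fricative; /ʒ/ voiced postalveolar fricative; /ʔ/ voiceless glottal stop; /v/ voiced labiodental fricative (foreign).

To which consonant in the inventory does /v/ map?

z

/z/ is closest: same manner (fricative), place distance 2 (labiodental→alveolar), same voicing; total 2. Next closest is /s/ at distance 3.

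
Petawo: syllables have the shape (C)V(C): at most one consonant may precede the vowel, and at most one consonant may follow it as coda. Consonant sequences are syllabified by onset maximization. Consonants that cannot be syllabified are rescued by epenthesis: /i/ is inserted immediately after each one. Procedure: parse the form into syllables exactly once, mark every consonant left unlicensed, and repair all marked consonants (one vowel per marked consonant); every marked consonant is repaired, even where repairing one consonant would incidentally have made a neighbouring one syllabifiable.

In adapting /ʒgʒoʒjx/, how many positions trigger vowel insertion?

4

The unsyllabifiable consonants are /ʒ/, /g/, /j/, /x/; each receives one epenthetic vowel.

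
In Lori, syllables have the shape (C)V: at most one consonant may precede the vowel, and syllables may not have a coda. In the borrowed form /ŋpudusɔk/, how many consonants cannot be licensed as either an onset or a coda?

Syllabifying with onset maximization leaves /ŋ/, /k/ stranded (no codas are permitted; onsets are limited to one consonant).

2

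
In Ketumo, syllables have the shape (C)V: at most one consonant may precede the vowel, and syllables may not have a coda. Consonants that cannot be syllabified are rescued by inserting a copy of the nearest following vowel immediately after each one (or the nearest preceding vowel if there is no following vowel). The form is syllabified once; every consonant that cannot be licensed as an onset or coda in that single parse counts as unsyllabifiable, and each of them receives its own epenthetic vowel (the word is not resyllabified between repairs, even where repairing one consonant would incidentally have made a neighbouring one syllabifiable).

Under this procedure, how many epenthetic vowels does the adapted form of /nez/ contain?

The unsyllabifiable consonants are /z/; each receives one epenthetic vowel.

1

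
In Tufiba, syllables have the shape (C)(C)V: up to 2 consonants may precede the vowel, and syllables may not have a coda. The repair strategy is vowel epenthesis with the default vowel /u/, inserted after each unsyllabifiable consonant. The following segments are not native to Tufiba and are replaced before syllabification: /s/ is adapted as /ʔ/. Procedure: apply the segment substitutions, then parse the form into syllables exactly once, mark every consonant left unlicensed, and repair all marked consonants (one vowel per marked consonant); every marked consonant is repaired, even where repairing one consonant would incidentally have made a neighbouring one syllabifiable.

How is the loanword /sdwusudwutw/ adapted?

ʔudwuʔudwutuwu

Substitution: /s/ → /ʔ/, giving /ʔdwuʔudwutw/.
Syllabifying with onset maximization leaves /ʔ/, /t/, /w/ stranded (no codas are permitted; onsets may contain at most 2 consonants).
Each unlicensed consonant becomes the onset of a new syllable: /ʔ/ → /ʔu/, /t/ → /tu/, /w/ → /wu/.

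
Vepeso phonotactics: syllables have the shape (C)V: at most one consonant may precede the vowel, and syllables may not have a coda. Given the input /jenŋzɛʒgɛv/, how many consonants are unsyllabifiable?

The consonants /n/, /ŋ/, /ʒ/, /v/ cannot be parsed into a legal (C)V syllable (no codas are permitted; onsets are limited to one consonant).

4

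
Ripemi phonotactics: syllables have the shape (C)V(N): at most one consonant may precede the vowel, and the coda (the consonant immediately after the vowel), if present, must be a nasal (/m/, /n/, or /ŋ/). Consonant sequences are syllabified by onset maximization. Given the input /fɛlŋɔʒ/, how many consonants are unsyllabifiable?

2

Syllabifying with onset maximization leaves /l/, /ʒ/ stranded (only a nasal (/m/, /n/, or /ŋ/) is licensed in coda position; onsets are limited to one consonant).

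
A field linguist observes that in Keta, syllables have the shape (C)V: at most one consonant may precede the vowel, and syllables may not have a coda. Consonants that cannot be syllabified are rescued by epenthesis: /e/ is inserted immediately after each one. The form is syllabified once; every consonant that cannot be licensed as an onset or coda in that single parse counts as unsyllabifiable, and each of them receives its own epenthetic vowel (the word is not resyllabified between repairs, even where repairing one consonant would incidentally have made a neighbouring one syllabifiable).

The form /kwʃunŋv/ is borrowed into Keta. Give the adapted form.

keweʃuneŋeve

Under (C)V, the unsyllabifiable consonants are /k/, /w/, /n/, /ŋ/, /v/ (no codas are permitted; onsets are limited to one consonant).
Inserting the epenthetic vowel yields /k/ → /ke/, /w/ → /we/, /n/ → /ne/, /ŋ/ → /ŋe/, /v/ → /ve/.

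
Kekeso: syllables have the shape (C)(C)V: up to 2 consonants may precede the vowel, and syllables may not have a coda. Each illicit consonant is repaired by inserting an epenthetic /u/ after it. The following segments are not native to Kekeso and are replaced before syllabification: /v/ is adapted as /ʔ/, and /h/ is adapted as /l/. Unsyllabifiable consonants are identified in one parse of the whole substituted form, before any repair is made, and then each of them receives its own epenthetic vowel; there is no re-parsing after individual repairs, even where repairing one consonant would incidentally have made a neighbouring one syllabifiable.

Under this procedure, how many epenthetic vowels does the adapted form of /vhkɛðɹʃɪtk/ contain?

4

After substitution the input is /ʔlkɛðɹʃɪtk/.
The unsyllabifiable consonants are /ʔ/, /ð/, /t/, /k/; each receives one epenthetic vowel.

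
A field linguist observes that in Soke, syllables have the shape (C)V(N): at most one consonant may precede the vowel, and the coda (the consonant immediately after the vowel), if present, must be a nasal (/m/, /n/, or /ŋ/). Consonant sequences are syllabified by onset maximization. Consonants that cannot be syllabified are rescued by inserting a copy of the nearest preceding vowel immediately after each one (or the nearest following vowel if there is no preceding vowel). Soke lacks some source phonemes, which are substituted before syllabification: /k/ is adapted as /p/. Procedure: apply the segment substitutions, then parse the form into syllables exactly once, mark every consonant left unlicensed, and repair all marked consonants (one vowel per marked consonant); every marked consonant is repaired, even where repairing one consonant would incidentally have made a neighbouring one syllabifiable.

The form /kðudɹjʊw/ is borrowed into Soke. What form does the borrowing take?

puðuduɹujʊwʊ

Substitution: /k/ → /p/, giving /pðudɹjʊw/.
Under (C)V(N), the unsyllabifiable consonants are /p/, /d/, /ɹ/, /w/ (only a nasal (/m/, /n/, or /ŋ/) is licensed in coda position; onsets are limited to one consonant).
Inserting the epenthetic vowel yields /p/ → /pu/, /d/ → /du/, /ɹ/ → /ɹu/, /w/ → /wʊ/.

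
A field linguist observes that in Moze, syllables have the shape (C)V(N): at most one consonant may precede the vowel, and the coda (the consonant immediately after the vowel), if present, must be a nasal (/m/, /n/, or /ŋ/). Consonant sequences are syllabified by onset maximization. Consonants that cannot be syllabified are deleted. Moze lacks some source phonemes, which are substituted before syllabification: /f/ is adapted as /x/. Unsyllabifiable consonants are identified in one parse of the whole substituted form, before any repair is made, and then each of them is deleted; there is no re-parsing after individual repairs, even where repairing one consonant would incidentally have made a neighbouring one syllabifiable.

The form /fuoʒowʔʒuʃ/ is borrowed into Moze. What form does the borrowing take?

xuoʒoʒu

Substitution: /f/ → /x/, giving /xuoʒowʔʒuʃ/.
Syllabifying with onset maximization leaves /w/, /ʔ/, /ʃ/ stranded (only a nasal (/m/, /n/, or /ŋ/) is licensed in coda position; onsets are limited to one consonant).
Deletion applies to /w/, /ʔ/, /ʃ/.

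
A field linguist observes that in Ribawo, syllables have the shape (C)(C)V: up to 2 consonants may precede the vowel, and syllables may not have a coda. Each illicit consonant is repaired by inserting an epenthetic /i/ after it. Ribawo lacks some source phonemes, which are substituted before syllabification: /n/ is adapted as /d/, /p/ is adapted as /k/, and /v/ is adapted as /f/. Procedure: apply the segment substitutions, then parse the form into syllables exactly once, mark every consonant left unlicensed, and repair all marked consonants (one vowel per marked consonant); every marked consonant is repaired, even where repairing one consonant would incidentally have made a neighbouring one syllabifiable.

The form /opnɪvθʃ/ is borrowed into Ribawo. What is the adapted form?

okdɪfiθiʃi

Substitution: /p/ → /k/, /n/ → /d/, /v/ → /f/, giving /okdɪfθʃ/.
Syllabifying with onset maximization leaves /f/, /θ/, /ʃ/ stranded (no codas are permitted; onsets may contain at most 2 consonants).
Each unlicensed consonant becomes the onset of a new syllable: /f/ → /fi/, /θ/ → /θi/, /ʃ/ → /ʃi/.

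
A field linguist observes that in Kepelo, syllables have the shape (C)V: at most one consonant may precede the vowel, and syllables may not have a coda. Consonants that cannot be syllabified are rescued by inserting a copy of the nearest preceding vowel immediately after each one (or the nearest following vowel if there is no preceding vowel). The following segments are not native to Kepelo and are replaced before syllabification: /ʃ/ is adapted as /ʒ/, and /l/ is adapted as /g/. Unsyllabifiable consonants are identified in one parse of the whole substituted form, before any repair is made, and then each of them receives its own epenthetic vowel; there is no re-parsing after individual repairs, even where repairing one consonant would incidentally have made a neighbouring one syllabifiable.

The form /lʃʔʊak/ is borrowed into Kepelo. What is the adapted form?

gʊʒʊʔʊaka

Substitution: /l/ → /g/, /ʃ/ → /ʒ/, giving /gʒʔʊak/.
Under (C)V, the unsyllabifiable consonants are /g/, /ʒ/, /k/ (no codas are permitted; onsets are limited to one consonant).
Epenthesis after each stranded consonant: /g/ → /gʊ/, /ʒ/ → /ʒʊ/, /k/ → /ka/.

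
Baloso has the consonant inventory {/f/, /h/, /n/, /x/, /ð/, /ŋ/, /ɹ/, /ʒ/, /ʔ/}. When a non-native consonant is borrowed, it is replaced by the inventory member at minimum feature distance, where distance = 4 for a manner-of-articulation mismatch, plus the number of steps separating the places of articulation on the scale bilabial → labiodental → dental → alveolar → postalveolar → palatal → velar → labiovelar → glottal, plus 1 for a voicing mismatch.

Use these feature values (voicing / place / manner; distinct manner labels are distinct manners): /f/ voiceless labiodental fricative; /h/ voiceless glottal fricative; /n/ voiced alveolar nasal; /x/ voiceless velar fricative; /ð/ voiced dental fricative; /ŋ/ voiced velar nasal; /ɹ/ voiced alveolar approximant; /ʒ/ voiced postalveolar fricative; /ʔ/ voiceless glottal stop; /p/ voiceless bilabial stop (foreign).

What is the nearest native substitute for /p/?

/f/ is closest: manner differs (stop→fricative, +4), place distance 1 (bilabial→labiodental), same voicing; total 5. Next closest is /ð/ at distance 7.

f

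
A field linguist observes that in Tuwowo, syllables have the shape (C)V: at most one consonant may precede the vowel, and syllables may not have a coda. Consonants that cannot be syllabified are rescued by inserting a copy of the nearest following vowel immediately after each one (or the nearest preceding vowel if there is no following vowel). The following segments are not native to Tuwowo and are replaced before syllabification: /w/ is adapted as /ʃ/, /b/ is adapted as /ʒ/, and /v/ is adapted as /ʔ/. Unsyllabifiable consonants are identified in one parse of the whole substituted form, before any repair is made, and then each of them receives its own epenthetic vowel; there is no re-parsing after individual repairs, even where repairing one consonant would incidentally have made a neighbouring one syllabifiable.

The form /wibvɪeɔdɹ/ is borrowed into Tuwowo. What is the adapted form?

Substitution: /w/ → /ʃ/, /b/ → /ʒ/, /v/ → /ʔ/, giving /ʃiʒʔɪeɔdɹ/.
Syllabifying with onset maximization leaves /ʒ/, /d/, /ɹ/ stranded (no codas are permitted; onsets are limited to one consonant).
Each unlicensed consonant becomes the onset of a new syllable: /ʒ/ → /ʒɪ/, /d/ → /dɔ/, /ɹ/ → /ɹɔ/.

ʃiʒɪʔɪeɔdɔɹɔ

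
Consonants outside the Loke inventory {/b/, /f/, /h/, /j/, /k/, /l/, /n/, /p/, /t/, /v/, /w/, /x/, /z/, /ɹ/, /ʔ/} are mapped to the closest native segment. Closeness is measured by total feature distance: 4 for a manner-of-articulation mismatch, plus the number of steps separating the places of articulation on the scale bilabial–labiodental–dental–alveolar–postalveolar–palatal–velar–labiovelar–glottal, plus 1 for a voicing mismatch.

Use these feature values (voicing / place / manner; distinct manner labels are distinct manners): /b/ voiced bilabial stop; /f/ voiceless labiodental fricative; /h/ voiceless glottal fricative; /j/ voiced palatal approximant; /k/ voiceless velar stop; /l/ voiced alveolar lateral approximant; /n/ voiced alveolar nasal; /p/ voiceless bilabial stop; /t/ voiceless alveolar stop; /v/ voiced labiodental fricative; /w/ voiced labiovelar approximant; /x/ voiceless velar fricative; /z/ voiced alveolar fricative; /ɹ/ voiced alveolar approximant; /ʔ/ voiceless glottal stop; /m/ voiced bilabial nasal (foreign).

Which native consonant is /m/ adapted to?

/n/ is closest: same manner (nasal), place distance 3 (bilabial→alveolar), same voicing; total 3. Next closest is /b/ at distance 4.

n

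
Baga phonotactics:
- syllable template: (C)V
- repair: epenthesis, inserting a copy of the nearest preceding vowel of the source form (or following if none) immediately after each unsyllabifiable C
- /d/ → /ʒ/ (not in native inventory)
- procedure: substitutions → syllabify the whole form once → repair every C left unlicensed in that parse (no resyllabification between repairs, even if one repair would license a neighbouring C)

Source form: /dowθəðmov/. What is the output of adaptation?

Substitution: /d/ → /ʒ/, giving /ʒowθəðmov/.
Syllabifying with onset maximization leaves /w/, /ð/, /v/ stranded (no codas are permitted; onsets are limited to one consonant).
Inserting the epenthetic vowel yields /w/ → /wo/, /ð/ → /ðə/, /v/ → /vo/.

ʒowoθəðəmovo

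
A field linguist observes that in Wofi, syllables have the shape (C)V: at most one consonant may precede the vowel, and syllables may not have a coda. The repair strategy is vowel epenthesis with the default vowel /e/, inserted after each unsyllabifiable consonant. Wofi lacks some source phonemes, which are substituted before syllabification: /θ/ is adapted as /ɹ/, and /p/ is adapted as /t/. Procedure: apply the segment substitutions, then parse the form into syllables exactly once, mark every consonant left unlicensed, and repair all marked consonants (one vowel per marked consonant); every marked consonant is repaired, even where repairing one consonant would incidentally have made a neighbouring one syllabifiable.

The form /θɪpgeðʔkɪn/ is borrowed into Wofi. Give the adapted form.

ɹɪtegeðeʔekɪne

Substitution: /θ/ → /ɹ/, /p/ → /t/, giving /ɹɪtgeðʔkɪn/.
Syllabifying with onset maximization leaves /t/, /ð/, /ʔ/, /n/ stranded (no codas are permitted; onsets are limited to one consonant).
Inserting the epenthetic vowel yields /t/ → /te/, /ð/ → /ðe/, /ʔ/ → /ʔe/, /n/ → /ne/.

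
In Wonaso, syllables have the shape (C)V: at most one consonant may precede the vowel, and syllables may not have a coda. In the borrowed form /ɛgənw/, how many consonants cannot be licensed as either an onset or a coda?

The consonants /n/, /w/ cannot be parsed into a legal (C)V syllable (no codas are permitted; onsets are limited to one consonant).

2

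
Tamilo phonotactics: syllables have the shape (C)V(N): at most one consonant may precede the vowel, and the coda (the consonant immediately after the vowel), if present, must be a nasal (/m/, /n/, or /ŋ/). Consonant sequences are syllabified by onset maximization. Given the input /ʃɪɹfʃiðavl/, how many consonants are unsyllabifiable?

Under (C)V(N), the unsyllabifiable consonants are /ɹ/, /f/, /v/, /l/ (only a nasal (/m/, /n/, or /ŋ/) is licensed in coda position; onsets are limited to one consonant).

4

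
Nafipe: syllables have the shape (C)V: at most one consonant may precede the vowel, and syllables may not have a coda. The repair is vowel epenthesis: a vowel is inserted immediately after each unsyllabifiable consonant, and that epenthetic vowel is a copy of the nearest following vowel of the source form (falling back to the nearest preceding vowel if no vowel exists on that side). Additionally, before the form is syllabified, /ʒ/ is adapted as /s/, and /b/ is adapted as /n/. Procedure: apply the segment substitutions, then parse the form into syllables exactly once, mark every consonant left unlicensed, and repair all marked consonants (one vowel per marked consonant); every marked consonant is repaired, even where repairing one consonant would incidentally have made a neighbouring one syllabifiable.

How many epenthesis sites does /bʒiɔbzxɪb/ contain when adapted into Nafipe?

After substitution the input is /nsiɔnzxɪn/.
The unsyllabifiable consonants are /n/, /n/, /z/, /n/; each receives one epenthetic vowel.

4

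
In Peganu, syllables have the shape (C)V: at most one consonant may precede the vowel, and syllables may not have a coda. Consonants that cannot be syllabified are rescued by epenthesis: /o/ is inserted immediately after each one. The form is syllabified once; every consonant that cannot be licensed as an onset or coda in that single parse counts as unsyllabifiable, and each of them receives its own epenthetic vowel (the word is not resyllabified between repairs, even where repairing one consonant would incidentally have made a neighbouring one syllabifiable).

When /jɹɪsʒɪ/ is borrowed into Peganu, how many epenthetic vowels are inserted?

2

The unsyllabifiable consonants are /j/, /s/; each receives one epenthetic vowel.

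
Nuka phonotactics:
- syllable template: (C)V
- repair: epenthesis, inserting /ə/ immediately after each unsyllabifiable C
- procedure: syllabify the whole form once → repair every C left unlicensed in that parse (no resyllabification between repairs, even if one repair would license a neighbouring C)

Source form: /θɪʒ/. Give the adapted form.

Under (C)V, the unsyllabifiable consonants are /ʒ/ (no codas are permitted; onsets are limited to one consonant).
Inserting the epenthetic vowel yields /ʒ/ → /ʒə/.

θɪʒə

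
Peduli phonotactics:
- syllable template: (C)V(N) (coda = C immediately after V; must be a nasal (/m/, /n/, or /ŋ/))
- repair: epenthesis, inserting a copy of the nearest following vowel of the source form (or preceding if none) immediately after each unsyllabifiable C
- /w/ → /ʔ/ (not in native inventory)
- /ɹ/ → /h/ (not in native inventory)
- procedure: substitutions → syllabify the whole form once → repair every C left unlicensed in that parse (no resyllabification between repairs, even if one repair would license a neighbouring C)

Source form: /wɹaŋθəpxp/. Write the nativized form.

ʔahaŋθəpəxəpə

Substitution: /w/ → /ʔ/, /ɹ/ → /h/, giving /ʔhaŋθəpxp/.
Under (C)V(N), the unsyllabifiable consonants are /ʔ/, /p/, /x/, /p/ (only a nasal (/m/, /n/, or /ŋ/) is licensed in coda position; onsets are limited to one consonant).
Each unlicensed consonant becomes the onset of a new syllable: /ʔ/ → /ʔa/, /p/ → /pə/, /x/ → /xə/, /p/ → /pə/.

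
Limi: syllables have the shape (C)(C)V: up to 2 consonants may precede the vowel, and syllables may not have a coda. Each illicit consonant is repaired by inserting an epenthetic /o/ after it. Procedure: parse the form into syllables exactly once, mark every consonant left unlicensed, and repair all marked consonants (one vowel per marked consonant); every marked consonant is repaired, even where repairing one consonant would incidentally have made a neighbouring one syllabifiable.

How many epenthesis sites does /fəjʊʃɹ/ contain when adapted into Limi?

2

The unsyllabifiable consonants are /ʃ/, /ɹ/; each receives one epenthetic vowel.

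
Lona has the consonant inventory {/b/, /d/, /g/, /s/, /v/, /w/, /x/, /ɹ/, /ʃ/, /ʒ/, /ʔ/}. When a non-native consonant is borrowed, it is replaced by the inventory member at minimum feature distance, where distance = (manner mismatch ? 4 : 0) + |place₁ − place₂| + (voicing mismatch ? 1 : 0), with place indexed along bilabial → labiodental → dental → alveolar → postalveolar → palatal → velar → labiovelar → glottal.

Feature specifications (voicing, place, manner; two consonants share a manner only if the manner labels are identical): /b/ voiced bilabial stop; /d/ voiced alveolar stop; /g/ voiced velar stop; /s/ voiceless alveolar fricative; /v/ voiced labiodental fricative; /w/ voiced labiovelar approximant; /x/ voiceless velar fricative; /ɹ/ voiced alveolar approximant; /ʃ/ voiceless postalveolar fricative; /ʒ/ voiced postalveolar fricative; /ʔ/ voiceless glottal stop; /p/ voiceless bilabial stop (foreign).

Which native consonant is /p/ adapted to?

b

/b/ is closest: same manner (stop), place distance 0 (bilabial→bilabial), voicing differs (+1); total 1. Next closest is /d/ at distance 4.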